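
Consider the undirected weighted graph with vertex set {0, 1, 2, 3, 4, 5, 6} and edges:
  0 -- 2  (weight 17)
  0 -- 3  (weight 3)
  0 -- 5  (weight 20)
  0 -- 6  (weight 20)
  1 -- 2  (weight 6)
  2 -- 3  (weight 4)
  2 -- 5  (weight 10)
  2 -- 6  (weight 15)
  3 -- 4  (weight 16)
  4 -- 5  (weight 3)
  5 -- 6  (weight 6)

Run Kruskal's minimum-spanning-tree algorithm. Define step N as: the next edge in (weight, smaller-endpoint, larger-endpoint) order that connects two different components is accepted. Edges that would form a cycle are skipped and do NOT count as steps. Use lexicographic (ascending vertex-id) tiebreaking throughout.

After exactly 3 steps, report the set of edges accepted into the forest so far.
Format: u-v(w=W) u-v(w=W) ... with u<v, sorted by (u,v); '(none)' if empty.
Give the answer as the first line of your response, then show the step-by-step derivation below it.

0-3(w=3) 2-3(w=4) 4-5(w=3)

step 1: add edge 0-3 (w=3); MST = {0-3(w=3)}
step 2: add edge 4-5 (w=3); MST = {0-3(w=3) 4-5(w=3)}
step 3: add edge 2-3 (w=4); MST = {0-3(w=3) 2-3(w=4) 4-5(w=3)}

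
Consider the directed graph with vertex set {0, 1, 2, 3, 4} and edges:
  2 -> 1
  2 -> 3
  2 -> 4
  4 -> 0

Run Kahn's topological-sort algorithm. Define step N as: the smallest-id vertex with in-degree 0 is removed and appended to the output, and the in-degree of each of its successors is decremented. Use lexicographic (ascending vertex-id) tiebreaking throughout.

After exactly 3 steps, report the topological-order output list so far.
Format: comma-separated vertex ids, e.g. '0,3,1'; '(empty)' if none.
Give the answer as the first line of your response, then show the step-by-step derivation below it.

2,1,3

step 1: output 2; order=[2]; indeg=(1,0,0,0,0)
step 2: output 1; order=[2,1]; indeg=(1,0,0,0,0)
step 3: output 3; order=[2,1,3]; indeg=(1,0,0,0,0)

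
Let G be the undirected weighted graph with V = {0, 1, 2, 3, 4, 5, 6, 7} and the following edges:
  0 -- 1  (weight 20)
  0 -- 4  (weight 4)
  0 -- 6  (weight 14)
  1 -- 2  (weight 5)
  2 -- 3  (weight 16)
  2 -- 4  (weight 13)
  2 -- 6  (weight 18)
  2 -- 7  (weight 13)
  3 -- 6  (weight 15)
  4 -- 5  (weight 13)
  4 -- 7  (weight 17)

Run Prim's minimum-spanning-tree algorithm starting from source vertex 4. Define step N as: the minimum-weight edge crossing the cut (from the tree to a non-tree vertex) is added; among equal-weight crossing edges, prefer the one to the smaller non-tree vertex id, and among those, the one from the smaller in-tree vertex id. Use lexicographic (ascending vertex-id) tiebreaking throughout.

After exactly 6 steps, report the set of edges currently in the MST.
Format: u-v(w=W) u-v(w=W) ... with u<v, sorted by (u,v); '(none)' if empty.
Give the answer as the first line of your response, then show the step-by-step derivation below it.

0-4(w=4) 0-6(w=14) 1-2(w=5) 2-4(w=13) 2-7(w=13) 4-5(w=13)

step 1: add edge 0-4 (w=4); MST = {0-4(w=4)}
step 2: add edge 2-4 (w=13); MST = {0-4(w=4) 2-4(w=13)}
step 3: add edge 1-2 (w=5); MST = {0-4(w=4) 1-2(w=5) 2-4(w=13)}
step 4: add edge 4-5 (w=13); MST = {0-4(w=4) 1-2(w=5) 2-4(w=13) 4-5(w=13)}
step 5: add edge 2-7 (w=13); MST = {0-4(w=4) 1-2(w=5) 2-4(w=13) 2-7(w=13) 4-5(w=13)}
step 6: add edge 0-6 (w=14); MST = {0-4(w=4) 0-6(w=14) 1-2(w=5) 2-4(w=13) 2-7(w=13) 4-5(w=13)}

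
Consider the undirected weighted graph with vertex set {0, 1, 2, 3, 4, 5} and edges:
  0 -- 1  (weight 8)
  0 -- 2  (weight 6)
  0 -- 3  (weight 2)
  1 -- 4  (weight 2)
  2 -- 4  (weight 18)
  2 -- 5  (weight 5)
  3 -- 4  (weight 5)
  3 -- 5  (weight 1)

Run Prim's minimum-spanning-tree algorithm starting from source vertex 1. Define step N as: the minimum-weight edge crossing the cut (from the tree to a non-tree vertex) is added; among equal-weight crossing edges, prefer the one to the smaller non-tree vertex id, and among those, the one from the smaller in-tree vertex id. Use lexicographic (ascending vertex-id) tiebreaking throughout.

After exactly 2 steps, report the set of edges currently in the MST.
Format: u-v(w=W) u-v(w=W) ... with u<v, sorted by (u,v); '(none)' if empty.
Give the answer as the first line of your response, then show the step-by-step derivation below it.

1-4(w=2) 3-4(w=5)

step 1: add edge 1-4 (w=2); MST = {1-4(w=2)}
step 2: add edge 3-4 (w=5); MST = {1-4(w=2) 3-4(w=5)}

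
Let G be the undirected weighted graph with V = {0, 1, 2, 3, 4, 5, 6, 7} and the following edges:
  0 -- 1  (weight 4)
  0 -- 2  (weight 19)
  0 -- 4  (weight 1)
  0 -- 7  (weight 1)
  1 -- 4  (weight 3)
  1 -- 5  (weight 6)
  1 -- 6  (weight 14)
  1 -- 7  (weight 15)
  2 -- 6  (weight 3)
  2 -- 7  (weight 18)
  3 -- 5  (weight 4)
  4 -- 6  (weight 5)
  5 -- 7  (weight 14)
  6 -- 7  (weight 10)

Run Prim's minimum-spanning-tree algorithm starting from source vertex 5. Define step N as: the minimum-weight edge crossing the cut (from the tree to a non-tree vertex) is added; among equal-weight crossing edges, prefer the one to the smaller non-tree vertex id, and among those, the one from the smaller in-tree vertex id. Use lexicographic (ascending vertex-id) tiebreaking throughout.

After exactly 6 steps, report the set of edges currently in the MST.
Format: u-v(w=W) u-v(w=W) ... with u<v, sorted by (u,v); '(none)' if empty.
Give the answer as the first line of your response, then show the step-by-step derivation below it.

0-4(w=1) 0-7(w=1) 1-4(w=3) 1-5(w=6) 3-5(w=4) 4-6(w=5)

step 1: add edge 3-5 (w=4); MST = {3-5(w=4)}
step 2: add edge 1-5 (w=6); MST = {1-5(w=6) 3-5(w=4)}
step 3: add edge 1-4 (w=3); MST = {1-4(w=3) 1-5(w=6) 3-5(w=4)}
step 4: add edge 0-4 (w=1); MST = {0-4(w=1) 1-4(w=3) 1-5(w=6) 3-5(w=4)}
step 5: add edge 0-7 (w=1); MST = {0-4(w=1) 0-7(w=1) 1-4(w=3) 1-5(w=6) 3-5(w=4)}
step 6: add edge 4-6 (w=5); MST = {0-4(w=1) 0-7(w=1) 1-4(w=3) 1-5(w=6) 3-5(w=4) 4-6(w=5)}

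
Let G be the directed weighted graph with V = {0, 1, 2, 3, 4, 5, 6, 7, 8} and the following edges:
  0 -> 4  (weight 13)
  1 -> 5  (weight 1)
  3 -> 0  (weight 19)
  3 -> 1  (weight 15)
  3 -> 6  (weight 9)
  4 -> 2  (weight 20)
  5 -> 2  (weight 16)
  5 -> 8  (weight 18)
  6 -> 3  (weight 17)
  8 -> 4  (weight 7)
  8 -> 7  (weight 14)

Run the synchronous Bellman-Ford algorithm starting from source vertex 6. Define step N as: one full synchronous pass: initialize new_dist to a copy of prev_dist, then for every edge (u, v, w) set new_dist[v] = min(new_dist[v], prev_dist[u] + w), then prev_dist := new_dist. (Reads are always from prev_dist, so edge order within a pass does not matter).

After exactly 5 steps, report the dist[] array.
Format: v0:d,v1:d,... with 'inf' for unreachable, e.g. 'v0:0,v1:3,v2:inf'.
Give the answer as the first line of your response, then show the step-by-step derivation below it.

v0:36,v1:32,v2:49,v3:17,v4:49,v5:33,v6:0,v7:65,v8:51

step 1: dist = v0:inf,v1:inf,v2:inf,v3:17,v4:inf,v5:inf,v6:0,v7:inf,v8:inf
step 2: dist = v0:36,v1:32,v2:inf,v3:17,v4:inf,v5:inf,v6:0,v7:inf,v8:inf
step 3: dist = v0:36,v1:32,v2:inf,v3:17,v4:49,v5:33,v6:0,v7:inf,v8:inf
step 4: dist = v0:36,v1:32,v2:49,v3:17,v4:49,v5:33,v6:0,v7:inf,v8:51
step 5: dist = v0:36,v1:32,v2:49,v3:17,v4:49,v5:33,v6:0,v7:65,v8:51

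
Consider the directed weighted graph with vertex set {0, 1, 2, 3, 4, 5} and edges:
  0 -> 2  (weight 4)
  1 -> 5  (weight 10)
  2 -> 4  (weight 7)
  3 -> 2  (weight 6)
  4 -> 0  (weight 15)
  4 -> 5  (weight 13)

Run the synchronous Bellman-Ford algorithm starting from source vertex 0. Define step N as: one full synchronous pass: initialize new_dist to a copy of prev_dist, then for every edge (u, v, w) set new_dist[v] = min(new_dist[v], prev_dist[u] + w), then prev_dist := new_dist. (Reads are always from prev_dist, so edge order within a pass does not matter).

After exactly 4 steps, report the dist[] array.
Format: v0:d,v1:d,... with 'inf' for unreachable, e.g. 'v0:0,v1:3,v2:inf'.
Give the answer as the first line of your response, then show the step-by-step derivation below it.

v0:0,v1:inf,v2:4,v3:inf,v4:11,v5:24

step 1: dist = v0:0,v1:inf,v2:4,v3:inf,v4:inf,v5:inf
step 2: dist = v0:0,v1:inf,v2:4,v3:inf,v4:11,v5:inf
step 3: dist = v0:0,v1:inf,v2:4,v3:inf,v4:11,v5:24
step 4: dist = v0:0,v1:inf,v2:4,v3:inf,v4:11,v5:24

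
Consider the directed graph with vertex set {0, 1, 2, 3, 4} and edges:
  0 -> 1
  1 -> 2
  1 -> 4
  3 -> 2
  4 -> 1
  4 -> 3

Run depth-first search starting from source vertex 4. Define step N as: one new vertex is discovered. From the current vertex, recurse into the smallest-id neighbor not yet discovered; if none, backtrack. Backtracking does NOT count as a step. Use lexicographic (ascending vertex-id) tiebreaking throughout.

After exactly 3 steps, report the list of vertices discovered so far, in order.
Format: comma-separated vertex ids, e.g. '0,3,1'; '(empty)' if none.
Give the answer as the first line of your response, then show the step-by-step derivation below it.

4,1,2

step 1: discover 4; path=4; order=4
step 2: discover 1; path=4>1; order=4,1
step 3: discover 2; path=4>1>2; order=4,1,2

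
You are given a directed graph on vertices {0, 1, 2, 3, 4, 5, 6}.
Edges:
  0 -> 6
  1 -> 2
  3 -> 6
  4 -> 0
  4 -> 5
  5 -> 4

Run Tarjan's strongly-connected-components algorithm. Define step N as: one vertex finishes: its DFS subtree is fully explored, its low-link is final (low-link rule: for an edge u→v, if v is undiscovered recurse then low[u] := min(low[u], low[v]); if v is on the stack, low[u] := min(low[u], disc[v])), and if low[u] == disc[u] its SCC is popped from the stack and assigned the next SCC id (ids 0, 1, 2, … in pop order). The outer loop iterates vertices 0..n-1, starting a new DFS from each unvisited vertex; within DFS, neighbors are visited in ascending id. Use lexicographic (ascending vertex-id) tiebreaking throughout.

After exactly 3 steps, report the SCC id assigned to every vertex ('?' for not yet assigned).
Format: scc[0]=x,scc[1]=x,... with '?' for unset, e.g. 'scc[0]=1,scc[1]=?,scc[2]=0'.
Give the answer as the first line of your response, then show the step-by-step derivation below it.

scc[0]=1,scc[1]=?,scc[2]=2,scc[3]=?,scc[4]=?,scc[5]=?,scc[6]=0

step 1: low=(low[0]=0,low[1]=?,low[2]=?,low[3]=?,low[4]=?,low[5]=?,low[6]=1); scc=(scc[0]=?,scc[1]=?,scc[2]=?,scc[3]=?,scc[4]=?,scc[5]=?,scc[6]=0)
step 2: low=(low[0]=0,low[1]=?,low[2]=?,low[3]=?,low[4]=?,low[5]=?,low[6]=1); scc=(scc[0]=1,scc[1]=?,scc[2]=?,scc[3]=?,scc[4]=?,scc[5]=?,scc[6]=0)
step 3: low=(low[0]=0,low[1]=2,low[2]=3,low[3]=?,low[4]=?,low[5]=?,low[6]=1); scc=(scc[0]=1,scc[1]=?,scc[2]=2,scc[3]=?,scc[4]=?,scc[5]=?,scc[6]=0)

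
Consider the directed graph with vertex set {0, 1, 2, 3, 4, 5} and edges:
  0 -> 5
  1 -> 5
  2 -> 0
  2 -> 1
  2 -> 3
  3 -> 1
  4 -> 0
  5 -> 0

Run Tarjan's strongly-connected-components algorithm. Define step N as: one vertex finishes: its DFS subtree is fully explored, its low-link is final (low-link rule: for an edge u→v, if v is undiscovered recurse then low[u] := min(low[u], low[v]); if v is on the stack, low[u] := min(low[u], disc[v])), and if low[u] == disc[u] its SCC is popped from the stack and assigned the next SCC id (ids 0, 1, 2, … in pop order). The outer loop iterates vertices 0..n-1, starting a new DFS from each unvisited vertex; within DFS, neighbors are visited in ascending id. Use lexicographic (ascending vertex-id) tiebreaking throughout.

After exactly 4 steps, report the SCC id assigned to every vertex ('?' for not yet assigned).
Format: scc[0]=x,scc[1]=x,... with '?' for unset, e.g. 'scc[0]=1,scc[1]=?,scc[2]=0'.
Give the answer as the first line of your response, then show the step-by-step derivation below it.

scc[0]=0,scc[1]=1,scc[2]=?,scc[3]=2,scc[4]=?,scc[5]=0

step 1: low=(low[0]=0,low[1]=?,low[2]=?,low[3]=?,low[4]=?,low[5]=0); scc=(scc[0]=?,scc[1]=?,scc[2]=?,scc[3]=?,scc[4]=?,scc[5]=?)
step 2: low=(low[0]=0,low[1]=?,low[2]=?,low[3]=?,low[4]=?,low[5]=0); scc=(scc[0]=0,scc[1]=?,scc[2]=?,scc[3]=?,scc[4]=?,scc[5]=0)
step 3: low=(low[0]=0,low[1]=2,low[2]=?,low[3]=?,low[4]=?,low[5]=0); scc=(scc[0]=0,scc[1]=1,scc[2]=?,scc[3]=?,scc[4]=?,scc[5]=0)
step 4: low=(low[0]=0,low[1]=2,low[2]=3,low[3]=4,low[4]=?,low[5]=0); scc=(scc[0]=0,scc[1]=1,scc[2]=?,scc[3]=2,scc[4]=?,scc[5]=0)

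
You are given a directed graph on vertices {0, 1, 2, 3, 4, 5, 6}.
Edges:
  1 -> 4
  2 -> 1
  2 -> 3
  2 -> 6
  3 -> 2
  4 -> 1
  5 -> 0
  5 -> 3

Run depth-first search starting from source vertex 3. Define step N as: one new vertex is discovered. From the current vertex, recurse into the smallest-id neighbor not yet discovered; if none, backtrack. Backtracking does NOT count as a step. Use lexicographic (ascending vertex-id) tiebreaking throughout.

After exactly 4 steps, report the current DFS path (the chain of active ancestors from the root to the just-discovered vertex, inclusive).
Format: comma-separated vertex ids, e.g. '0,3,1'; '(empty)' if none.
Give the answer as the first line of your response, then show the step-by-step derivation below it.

3,2,1,4

step 1: discover 3; path=3; order=3
step 2: discover 2; path=3>2; order=3,2
step 3: discover 1; path=3>2>1; order=3,2,1
step 4: discover 4; path=3>2>1>4; order=3,2,1,4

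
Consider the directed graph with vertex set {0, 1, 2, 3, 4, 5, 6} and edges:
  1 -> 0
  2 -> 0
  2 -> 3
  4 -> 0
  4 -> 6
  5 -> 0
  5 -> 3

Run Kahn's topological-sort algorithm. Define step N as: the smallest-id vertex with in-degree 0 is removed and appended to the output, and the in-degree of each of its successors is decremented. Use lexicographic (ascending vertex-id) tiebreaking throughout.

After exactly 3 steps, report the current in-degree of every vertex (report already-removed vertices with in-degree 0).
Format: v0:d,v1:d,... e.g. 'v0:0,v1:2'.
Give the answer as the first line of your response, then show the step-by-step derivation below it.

v0:1,v1:0,v2:0,v3:1,v4:0,v5:0,v6:0

step 1: output 1; order=[1]; indeg=(3,0,0,2,0,0,1)
step 2: output 2; order=[1,2]; indeg=(2,0,0,1,0,0,1)
step 3: output 4; order=[1,2,4]; indeg=(1,0,0,1,0,0,0)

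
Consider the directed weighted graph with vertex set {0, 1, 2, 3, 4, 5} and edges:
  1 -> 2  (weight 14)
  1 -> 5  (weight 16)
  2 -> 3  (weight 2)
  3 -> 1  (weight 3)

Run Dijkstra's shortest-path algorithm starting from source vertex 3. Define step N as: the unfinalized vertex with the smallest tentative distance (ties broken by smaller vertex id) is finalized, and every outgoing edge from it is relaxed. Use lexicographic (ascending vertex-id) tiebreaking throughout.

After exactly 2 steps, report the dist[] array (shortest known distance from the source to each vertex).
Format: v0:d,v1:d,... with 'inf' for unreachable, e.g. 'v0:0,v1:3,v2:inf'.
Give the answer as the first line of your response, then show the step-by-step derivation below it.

v0:inf,v1:3,v2:17,v3:0,v4:inf,v5:19

step 1: dist = v0:inf,v1:3,v2:inf,v3:0,v4:inf,v5:inf
step 2: dist = v0:inf,v1:3,v2:17,v3:0,v4:inf,v5:19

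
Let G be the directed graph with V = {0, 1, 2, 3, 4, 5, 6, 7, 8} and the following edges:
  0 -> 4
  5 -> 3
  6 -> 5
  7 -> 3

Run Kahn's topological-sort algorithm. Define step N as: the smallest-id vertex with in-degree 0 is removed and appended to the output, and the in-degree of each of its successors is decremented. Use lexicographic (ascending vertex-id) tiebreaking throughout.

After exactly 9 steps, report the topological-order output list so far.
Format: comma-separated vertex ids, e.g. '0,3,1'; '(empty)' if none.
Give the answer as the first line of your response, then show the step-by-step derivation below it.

0,1,2,4,6,5,7,3,8

step 1: output 0; order=[0]; indeg=(0,0,0,2,0,1,0,0,0)
step 2: output 1; order=[0,1]; indeg=(0,0,0,2,0,1,0,0,0)
step 3: output 2; order=[0,1,2]; indeg=(0,0,0,2,0,1,0,0,0)
step 4: output 4; order=[0,1,2,4]; indeg=(0,0,0,2,0,1,0,0,0)
step 5: output 6; order=[0,1,2,4,6]; indeg=(0,0,0,2,0,0,0,0,0)
step 6: output 5; order=[0,1,2,4,6,5]; indeg=(0,0,0,1,0,0,0,0,0)
step 7: output 7; order=[0,1,2,4,6,5,7]; indeg=(0,0,0,0,0,0,0,0,0)
step 8: output 3; order=[0,1,2,4,6,5,7,3]; indeg=(0,0,0,0,0,0,0,0,0)
step 9: output 8; order=[0,1,2,4,6,5,7,3,8]; indeg=(0,0,0,0,0,0,0,0,0)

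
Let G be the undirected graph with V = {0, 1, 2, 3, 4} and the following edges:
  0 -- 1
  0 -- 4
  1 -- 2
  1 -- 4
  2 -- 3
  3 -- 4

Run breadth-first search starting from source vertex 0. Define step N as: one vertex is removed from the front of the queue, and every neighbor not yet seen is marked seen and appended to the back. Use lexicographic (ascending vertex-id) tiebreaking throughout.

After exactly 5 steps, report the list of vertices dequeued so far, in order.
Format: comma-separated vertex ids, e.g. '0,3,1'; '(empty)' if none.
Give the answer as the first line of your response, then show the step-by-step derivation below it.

0,1,4,2,3

step 1: dequeue 0; queue=[1,4]; order=0
step 2: dequeue 1; queue=[4,2]; order=0,1
step 3: dequeue 4; queue=[2,3]; order=0,1,4
step 4: dequeue 2; queue=[3]; order=0,1,4,2
step 5: dequeue 3; queue=[(empty)]; order=0,1,4,2,3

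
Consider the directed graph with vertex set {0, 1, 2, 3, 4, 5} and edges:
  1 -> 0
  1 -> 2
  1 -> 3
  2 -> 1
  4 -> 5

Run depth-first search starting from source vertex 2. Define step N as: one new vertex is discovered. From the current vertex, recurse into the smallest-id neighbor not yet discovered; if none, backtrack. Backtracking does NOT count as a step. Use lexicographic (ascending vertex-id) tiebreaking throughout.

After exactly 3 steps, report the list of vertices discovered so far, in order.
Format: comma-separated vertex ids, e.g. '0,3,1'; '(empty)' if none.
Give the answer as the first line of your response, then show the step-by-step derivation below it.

2,1,0

step 1: discover 2; path=2; order=2
step 2: discover 1; path=2>1; order=2,1
step 3: discover 0; path=2>1>0; order=2,1,0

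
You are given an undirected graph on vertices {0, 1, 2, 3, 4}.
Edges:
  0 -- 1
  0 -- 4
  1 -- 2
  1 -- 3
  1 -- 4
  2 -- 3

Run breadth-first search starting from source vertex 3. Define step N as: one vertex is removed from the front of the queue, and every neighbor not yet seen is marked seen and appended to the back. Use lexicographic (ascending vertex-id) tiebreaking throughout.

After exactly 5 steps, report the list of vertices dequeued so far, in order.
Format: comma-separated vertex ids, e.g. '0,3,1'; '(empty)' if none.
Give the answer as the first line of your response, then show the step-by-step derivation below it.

3,1,2,0,4

step 1: dequeue 3; queue=[1,2]; order=3
step 2: dequeue 1; queue=[2,0,4]; order=3,1
step 3: dequeue 2; queue=[0,4]; order=3,1,2
step 4: dequeue 0; queue=[4]; order=3,1,2,0
step 5: dequeue 4; queue=[(empty)]; order=3,1,2,0,4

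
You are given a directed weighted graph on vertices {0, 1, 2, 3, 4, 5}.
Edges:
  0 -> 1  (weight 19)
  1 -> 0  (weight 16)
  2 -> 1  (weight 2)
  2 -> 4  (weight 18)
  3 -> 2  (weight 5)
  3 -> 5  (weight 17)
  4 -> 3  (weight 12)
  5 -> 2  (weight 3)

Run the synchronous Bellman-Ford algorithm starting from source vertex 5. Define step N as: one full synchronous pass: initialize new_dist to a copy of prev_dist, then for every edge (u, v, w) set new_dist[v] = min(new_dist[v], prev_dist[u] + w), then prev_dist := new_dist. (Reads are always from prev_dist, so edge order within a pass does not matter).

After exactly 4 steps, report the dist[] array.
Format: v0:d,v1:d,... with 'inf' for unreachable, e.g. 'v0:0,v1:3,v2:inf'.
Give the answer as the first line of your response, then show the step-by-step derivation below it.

v0:21,v1:5,v2:3,v3:33,v4:21,v5:0

step 1: dist = v0:inf,v1:inf,v2:3,v3:inf,v4:inf,v5:0
step 2: dist = v0:inf,v1:5,v2:3,v3:inf,v4:21,v5:0
step 3: dist = v0:21,v1:5,v2:3,v3:33,v4:21,v5:0
step 4: dist = v0:21,v1:5,v2:3,v3:33,v4:21,v5:0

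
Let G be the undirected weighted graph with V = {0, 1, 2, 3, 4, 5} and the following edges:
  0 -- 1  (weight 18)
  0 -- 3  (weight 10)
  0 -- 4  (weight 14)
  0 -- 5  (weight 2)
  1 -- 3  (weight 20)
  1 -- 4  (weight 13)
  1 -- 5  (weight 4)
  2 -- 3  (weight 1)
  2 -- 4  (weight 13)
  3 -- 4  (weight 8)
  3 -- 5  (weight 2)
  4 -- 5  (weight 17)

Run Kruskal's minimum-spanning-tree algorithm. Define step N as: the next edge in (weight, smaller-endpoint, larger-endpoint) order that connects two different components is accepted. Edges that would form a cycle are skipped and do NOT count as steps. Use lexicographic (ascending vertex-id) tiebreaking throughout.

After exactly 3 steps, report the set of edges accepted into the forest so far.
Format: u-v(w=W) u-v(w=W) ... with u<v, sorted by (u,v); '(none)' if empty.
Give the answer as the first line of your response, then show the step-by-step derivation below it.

0-5(w=2) 2-3(w=1) 3-5(w=2)

step 1: add edge 2-3 (w=1); MST = {2-3(w=1)}
step 2: add edge 0-5 (w=2); MST = {0-5(w=2) 2-3(w=1)}
step 3: add edge 3-5 (w=2); MST = {0-5(w=2) 2-3(w=1) 3-5(w=2)}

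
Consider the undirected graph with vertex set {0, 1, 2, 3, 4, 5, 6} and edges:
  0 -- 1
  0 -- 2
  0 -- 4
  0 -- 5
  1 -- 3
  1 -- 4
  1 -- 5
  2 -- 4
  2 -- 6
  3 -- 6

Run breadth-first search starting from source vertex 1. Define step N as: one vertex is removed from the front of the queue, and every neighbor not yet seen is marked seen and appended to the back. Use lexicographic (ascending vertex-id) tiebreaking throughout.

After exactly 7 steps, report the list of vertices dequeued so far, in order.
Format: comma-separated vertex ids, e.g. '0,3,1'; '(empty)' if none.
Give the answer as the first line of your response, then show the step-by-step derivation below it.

1,0,3,4,5,2,6

step 1: dequeue 1; queue=[0,3,4,5]; order=1
step 2: dequeue 0; queue=[3,4,5,2]; order=1,0
step 3: dequeue 3; queue=[4,5,2,6]; order=1,0,3
step 4: dequeue 4; queue=[5,2,6]; order=1,0,3,4
step 5: dequeue 5; queue=[2,6]; order=1,0,3,4,5
step 6: dequeue 2; queue=[6]; order=1,0,3,4,5,2
step 7: dequeue 6; queue=[(empty)]; order=1,0,3,4,5,2,6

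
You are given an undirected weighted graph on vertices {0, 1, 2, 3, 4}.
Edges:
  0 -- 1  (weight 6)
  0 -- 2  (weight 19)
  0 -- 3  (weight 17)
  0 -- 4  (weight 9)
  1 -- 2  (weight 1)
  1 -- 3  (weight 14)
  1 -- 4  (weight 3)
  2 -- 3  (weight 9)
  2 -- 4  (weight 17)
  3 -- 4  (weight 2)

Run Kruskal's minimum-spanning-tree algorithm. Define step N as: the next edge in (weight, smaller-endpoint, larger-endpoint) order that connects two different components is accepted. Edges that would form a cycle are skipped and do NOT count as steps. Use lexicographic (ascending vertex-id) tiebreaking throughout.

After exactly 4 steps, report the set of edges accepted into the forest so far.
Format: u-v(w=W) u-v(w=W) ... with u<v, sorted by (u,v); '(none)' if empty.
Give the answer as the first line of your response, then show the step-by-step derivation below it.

0-1(w=6) 1-2(w=1) 1-4(w=3) 3-4(w=2)

step 1: add edge 1-2 (w=1); MST = {1-2(w=1)}
step 2: add edge 3-4 (w=2); MST = {1-2(w=1) 3-4(w=2)}
step 3: add edge 1-4 (w=3); MST = {1-2(w=1) 1-4(w=3) 3-4(w=2)}
step 4: add edge 0-1 (w=6); MST = {0-1(w=6) 1-2(w=1) 1-4(w=3) 3-4(w=2)}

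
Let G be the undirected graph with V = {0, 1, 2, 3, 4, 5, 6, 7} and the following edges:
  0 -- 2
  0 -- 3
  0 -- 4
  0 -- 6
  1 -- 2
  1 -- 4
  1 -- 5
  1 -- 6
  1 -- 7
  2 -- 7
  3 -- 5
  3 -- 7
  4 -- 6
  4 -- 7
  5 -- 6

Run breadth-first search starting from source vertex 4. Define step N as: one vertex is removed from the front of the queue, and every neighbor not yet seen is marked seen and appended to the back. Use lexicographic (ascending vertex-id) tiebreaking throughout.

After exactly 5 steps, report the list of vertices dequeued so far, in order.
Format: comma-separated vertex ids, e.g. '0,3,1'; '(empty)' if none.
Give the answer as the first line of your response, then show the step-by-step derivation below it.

4,0,1,6,7

step 1: dequeue 4; queue=[0,1,6,7]; order=4
step 2: dequeue 0; queue=[1,6,7,2,3]; order=4,0
step 3: dequeue 1; queue=[6,7,2,3,5]; order=4,0,1
step 4: dequeue 6; queue=[7,2,3,5]; order=4,0,1,6
step 5: dequeue 7; queue=[2,3,5]; order=4,0,1,6,7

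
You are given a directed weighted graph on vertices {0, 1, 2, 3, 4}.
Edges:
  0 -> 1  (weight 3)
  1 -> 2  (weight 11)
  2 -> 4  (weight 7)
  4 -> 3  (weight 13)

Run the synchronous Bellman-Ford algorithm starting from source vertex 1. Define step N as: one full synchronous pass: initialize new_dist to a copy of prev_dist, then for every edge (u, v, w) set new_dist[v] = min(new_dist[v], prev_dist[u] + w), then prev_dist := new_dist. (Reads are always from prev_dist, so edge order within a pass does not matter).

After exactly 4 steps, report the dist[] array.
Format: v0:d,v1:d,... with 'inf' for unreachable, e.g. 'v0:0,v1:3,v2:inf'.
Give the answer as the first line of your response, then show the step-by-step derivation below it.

v0:inf,v1:0,v2:11,v3:31,v4:18

step 1: dist = v0:inf,v1:0,v2:11,v3:inf,v4:inf
step 2: dist = v0:inf,v1:0,v2:11,v3:inf,v4:18
step 3: dist = v0:inf,v1:0,v2:11,v3:31,v4:18
step 4: dist = v0:inf,v1:0,v2:11,v3:31,v4:18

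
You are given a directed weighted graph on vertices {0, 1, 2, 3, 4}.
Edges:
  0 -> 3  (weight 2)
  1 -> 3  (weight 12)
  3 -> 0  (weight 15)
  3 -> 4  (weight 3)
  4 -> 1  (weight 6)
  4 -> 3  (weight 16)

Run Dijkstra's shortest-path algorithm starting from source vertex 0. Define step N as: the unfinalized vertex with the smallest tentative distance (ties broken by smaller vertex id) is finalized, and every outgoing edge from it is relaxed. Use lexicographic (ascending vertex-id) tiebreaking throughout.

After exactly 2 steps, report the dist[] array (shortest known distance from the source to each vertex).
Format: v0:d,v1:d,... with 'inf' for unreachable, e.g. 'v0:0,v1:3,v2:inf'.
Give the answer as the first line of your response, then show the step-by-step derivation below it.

v0:0,v1:inf,v2:inf,v3:2,v4:5

step 1: dist = v0:0,v1:inf,v2:inf,v3:2,v4:inf
step 2: dist = v0:0,v1:inf,v2:inf,v3:2,v4:5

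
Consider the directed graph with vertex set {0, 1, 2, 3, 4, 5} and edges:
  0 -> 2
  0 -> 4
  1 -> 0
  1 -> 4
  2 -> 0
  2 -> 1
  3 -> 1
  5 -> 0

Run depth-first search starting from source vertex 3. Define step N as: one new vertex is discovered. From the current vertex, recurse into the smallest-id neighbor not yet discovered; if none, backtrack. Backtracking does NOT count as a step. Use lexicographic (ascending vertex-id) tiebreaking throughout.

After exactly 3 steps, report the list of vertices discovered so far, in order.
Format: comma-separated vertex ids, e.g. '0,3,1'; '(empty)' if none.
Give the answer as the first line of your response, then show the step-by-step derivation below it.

3,1,0

step 1: discover 3; path=3; order=3
step 2: discover 1; path=3>1; order=3,1
step 3: discover 0; path=3>1>0; order=3,1,0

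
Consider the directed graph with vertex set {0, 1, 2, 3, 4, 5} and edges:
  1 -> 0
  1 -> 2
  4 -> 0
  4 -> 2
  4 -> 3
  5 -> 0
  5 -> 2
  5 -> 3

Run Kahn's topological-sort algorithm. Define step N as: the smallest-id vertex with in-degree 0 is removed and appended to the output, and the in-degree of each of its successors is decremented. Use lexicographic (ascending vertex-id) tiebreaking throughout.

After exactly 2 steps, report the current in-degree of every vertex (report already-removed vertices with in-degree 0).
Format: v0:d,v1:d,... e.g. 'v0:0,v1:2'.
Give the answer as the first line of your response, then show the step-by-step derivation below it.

v0:1,v1:0,v2:1,v3:1,v4:0,v5:0

step 1: output 1; order=[1]; indeg=(2,0,2,2,0,0)
step 2: output 4; order=[1,4]; indeg=(1,0,1,1,0,0)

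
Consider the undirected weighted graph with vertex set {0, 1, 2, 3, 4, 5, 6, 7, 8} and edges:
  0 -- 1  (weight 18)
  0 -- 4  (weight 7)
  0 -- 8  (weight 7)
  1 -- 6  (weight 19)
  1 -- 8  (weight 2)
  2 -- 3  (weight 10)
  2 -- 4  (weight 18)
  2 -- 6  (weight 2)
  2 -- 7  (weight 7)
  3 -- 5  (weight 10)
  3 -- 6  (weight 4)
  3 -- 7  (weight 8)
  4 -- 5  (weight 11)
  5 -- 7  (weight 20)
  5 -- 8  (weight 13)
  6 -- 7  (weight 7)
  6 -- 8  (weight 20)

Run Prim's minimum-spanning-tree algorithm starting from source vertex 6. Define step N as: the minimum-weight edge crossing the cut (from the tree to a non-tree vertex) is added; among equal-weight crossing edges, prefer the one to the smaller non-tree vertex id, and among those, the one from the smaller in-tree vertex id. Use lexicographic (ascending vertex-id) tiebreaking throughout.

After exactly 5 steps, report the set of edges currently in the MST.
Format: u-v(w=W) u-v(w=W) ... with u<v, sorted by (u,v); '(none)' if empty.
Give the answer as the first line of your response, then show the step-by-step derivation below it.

2-6(w=2) 2-7(w=7) 3-5(w=10) 3-6(w=4) 4-5(w=11)

step 1: add edge 2-6 (w=2); MST = {2-6(w=2)}
step 2: add edge 3-6 (w=4); MST = {2-6(w=2) 3-6(w=4)}
step 3: add edge 2-7 (w=7); MST = {2-6(w=2) 2-7(w=7) 3-6(w=4)}
step 4: add edge 3-5 (w=10); MST = {2-6(w=2) 2-7(w=7) 3-5(w=10) 3-6(w=4)}
step 5: add edge 4-5 (w=11); MST = {2-6(w=2) 2-7(w=7) 3-5(w=10) 3-6(w=4) 4-5(w=11)}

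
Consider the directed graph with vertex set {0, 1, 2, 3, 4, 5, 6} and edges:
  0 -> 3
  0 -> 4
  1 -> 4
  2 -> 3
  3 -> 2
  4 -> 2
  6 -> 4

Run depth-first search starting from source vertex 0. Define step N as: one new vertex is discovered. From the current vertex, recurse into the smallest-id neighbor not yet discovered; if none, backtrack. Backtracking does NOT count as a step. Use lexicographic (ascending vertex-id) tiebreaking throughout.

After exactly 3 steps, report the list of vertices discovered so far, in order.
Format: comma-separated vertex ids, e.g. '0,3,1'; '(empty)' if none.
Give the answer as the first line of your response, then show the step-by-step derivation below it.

0,3,2

step 1: discover 0; path=0; order=0
step 2: discover 3; path=0>3; order=0,3
step 3: discover 2; path=0>3>2; order=0,3,2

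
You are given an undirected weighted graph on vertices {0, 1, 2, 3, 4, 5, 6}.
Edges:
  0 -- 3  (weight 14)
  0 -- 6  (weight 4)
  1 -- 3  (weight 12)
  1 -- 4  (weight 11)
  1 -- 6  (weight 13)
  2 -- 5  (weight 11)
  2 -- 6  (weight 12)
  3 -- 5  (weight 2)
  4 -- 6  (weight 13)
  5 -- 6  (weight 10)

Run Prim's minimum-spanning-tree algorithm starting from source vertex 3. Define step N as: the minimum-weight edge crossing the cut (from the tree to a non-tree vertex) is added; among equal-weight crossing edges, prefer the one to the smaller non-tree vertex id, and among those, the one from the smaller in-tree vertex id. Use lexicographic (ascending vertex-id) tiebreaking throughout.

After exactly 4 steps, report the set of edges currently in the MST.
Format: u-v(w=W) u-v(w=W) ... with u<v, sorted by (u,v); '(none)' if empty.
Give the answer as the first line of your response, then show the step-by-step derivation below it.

0-6(w=4) 2-5(w=11) 3-5(w=2) 5-6(w=10)

step 1: add edge 3-5 (w=2); MST = {3-5(w=2)}
step 2: add edge 5-6 (w=10); MST = {3-5(w=2) 5-6(w=10)}
step 3: add edge 0-6 (w=4); MST = {0-6(w=4) 3-5(w=2) 5-6(w=10)}
step 4: add edge 2-5 (w=11); MST = {0-6(w=4) 2-5(w=11) 3-5(w=2) 5-6(w=10)}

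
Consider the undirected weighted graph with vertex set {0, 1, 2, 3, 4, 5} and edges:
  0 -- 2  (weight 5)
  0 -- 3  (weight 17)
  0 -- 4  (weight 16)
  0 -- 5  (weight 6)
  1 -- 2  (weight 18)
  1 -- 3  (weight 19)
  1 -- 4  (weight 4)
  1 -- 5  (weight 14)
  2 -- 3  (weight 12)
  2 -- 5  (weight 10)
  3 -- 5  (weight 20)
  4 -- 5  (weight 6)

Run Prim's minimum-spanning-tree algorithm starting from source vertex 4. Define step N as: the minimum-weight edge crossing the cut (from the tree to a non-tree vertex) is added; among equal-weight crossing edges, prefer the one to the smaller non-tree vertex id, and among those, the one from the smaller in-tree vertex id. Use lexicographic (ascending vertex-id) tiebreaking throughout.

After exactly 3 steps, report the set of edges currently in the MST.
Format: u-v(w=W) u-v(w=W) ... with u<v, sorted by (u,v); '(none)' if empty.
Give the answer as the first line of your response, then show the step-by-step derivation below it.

0-5(w=6) 1-4(w=4) 4-5(w=6)

step 1: add edge 1-4 (w=4); MST = {1-4(w=4)}
step 2: add edge 4-5 (w=6); MST = {1-4(w=4) 4-5(w=6)}
step 3: add edge 0-5 (w=6); MST = {0-5(w=6) 1-4(w=4) 4-5(w=6)}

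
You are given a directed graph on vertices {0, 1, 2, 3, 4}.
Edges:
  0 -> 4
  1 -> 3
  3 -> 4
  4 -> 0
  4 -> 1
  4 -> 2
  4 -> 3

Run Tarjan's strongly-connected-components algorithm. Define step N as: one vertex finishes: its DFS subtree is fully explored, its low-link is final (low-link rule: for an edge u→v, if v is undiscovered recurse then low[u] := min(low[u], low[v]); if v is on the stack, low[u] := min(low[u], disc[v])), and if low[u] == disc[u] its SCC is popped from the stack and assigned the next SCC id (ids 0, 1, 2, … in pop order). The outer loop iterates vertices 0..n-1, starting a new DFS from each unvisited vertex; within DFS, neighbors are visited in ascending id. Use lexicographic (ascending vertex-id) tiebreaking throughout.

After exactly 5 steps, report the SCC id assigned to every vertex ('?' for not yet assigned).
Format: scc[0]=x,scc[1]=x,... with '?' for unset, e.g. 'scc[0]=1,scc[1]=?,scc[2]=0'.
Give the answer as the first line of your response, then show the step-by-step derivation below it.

scc[0]=1,scc[1]=1,scc[2]=0,scc[3]=1,scc[4]=1

step 1: low=(low[0]=0,low[1]=2,low[2]=?,low[3]=1,low[4]=0); scc=(scc[0]=?,scc[1]=?,scc[2]=?,scc[3]=?,scc[4]=?)
step 2: low=(low[0]=0,low[1]=1,low[2]=?,low[3]=1,low[4]=0); scc=(scc[0]=?,scc[1]=?,scc[2]=?,scc[3]=?,scc[4]=?)
step 3: low=(low[0]=0,low[1]=1,low[2]=4,low[3]=1,low[4]=0); scc=(scc[0]=?,scc[1]=?,scc[2]=0,scc[3]=?,scc[4]=?)
step 4: low=(low[0]=0,low[1]=1,low[2]=4,low[3]=1,low[4]=0); scc=(scc[0]=?,scc[1]=?,scc[2]=0,scc[3]=?,scc[4]=?)
step 5: low=(low[0]=0,low[1]=1,low[2]=4,low[3]=1,low[4]=0); scc=(scc[0]=1,scc[1]=1,scc[2]=0,scc[3]=1,scc[4]=1)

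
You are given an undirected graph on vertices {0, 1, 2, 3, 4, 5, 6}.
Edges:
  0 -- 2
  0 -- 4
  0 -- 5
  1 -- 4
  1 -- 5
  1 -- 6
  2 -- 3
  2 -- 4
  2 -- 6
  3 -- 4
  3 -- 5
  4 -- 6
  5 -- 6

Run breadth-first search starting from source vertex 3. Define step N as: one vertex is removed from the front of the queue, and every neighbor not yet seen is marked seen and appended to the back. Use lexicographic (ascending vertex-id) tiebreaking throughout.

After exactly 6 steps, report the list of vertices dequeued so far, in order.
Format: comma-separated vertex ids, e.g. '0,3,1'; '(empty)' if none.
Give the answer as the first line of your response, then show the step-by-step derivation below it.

3,2,4,5,0,6

step 1: dequeue 3; queue=[2,4,5]; order=3
step 2: dequeue 2; queue=[4,5,0,6]; order=3,2
step 3: dequeue 4; queue=[5,0,6,1]; order=3,2,4
step 4: dequeue 5; queue=[0,6,1]; order=3,2,4,5
step 5: dequeue 0; queue=[6,1]; order=3,2,4,5,0
step 6: dequeue 6; queue=[1]; order=3,2,4,5,0,6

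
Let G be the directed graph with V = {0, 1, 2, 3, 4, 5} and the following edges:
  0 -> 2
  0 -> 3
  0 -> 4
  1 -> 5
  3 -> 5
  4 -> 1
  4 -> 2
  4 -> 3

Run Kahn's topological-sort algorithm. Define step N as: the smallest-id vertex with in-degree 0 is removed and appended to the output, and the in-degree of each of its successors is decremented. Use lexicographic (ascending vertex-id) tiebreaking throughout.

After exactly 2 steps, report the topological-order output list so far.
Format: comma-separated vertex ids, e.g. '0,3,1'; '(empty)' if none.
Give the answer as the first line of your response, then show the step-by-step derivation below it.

0,4

step 1: output 0; order=[0]; indeg=(0,1,1,1,0,2)
step 2: output 4; order=[0,4]; indeg=(0,0,0,0,0,2)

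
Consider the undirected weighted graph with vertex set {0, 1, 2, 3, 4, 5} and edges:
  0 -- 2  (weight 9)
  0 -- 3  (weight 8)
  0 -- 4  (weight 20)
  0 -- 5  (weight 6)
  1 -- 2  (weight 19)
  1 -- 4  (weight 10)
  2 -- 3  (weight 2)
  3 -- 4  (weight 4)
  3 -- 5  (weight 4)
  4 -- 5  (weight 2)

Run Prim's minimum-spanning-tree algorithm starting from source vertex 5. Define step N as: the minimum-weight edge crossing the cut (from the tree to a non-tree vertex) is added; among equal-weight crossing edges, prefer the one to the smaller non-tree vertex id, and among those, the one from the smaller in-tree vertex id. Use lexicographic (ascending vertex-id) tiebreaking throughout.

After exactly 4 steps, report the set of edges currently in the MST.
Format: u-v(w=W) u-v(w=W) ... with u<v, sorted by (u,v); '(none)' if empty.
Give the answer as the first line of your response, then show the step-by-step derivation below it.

0-5(w=6) 2-3(w=2) 3-4(w=4) 4-5(w=2)

step 1: add edge 4-5 (w=2); MST = {4-5(w=2)}
step 2: add edge 3-4 (w=4); MST = {3-4(w=4) 4-5(w=2)}
step 3: add edge 2-3 (w=2); MST = {2-3(w=2) 3-4(w=4) 4-5(w=2)}
step 4: add edge 0-5 (w=6); MST = {0-5(w=6) 2-3(w=2) 3-4(w=4) 4-5(w=2)}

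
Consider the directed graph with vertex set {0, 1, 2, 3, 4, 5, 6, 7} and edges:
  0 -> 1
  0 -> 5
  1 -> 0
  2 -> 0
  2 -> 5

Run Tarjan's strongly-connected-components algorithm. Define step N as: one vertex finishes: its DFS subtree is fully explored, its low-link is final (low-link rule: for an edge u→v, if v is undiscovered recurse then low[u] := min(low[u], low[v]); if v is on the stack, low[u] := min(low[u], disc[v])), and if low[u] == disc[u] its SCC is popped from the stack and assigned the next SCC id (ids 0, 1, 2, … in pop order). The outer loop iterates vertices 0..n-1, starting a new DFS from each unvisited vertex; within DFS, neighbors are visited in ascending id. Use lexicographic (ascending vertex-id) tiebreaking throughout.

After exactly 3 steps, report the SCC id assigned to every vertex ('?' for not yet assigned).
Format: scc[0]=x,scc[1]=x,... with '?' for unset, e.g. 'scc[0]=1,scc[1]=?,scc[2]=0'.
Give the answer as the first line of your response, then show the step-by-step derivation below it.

scc[0]=1,scc[1]=1,scc[2]=?,scc[3]=?,scc[4]=?,scc[5]=0,scc[6]=?,scc[7]=?

step 1: low=(low[0]=0,low[1]=0,low[2]=?,low[3]=?,low[4]=?,low[5]=?,low[6]=?,low[7]=?); scc=(scc[0]=?,scc[1]=?,scc[2]=?,scc[3]=?,scc[4]=?,scc[5]=?,scc[6]=?,scc[7]=?)
step 2: low=(low[0]=0,low[1]=0,low[2]=?,low[3]=?,low[4]=?,low[5]=2,low[6]=?,low[7]=?); scc=(scc[0]=?,scc[1]=?,scc[2]=?,scc[3]=?,scc[4]=?,scc[5]=0,scc[6]=?,scc[7]=?)
step 3: low=(low[0]=0,low[1]=0,low[2]=?,low[3]=?,low[4]=?,low[5]=2,low[6]=?,low[7]=?); scc=(scc[0]=1,scc[1]=1,scc[2]=?,scc[3]=?,scc[4]=?,scc[5]=0,scc[6]=?,scc[7]=?)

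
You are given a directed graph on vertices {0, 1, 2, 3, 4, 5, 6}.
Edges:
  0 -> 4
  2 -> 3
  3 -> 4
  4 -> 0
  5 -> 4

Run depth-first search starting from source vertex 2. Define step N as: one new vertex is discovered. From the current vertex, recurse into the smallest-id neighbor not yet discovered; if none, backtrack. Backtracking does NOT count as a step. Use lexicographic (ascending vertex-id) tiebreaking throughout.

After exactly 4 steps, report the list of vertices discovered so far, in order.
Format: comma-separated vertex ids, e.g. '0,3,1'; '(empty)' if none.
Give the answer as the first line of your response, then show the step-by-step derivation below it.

2,3,4,0

step 1: discover 2; path=2; order=2
step 2: discover 3; path=2>3; order=2,3
step 3: discover 4; path=2>3>4; order=2,3,4
step 4: discover 0; path=2>3>4>0; order=2,3,4,0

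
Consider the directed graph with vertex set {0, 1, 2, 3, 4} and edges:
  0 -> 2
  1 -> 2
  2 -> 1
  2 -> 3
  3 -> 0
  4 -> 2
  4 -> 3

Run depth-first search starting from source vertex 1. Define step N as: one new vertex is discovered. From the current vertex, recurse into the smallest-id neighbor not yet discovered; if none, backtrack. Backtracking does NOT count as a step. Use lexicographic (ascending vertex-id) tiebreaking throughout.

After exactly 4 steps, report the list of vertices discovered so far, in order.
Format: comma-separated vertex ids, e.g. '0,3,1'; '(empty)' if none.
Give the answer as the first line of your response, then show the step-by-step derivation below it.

1,2,3,0

step 1: discover 1; path=1; order=1
step 2: discover 2; path=1>2; order=1,2
step 3: discover 3; path=1>2>3; order=1,2,3
step 4: discover 0; path=1>2>3>0; order=1,2,3,0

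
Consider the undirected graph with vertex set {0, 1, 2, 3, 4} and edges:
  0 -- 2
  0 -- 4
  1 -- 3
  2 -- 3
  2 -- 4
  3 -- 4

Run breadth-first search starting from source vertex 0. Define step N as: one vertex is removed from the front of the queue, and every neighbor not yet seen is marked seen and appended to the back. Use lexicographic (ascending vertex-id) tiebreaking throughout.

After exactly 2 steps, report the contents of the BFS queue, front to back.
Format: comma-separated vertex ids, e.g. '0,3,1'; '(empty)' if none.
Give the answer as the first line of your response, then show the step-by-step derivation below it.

4,3

step 1: dequeue 0; queue=[2,4]; order=0
step 2: dequeue 2; queue=[4,3]; order=0,2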